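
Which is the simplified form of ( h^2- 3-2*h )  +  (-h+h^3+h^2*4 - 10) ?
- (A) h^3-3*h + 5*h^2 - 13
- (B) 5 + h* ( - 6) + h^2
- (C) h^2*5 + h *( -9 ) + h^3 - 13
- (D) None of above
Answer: A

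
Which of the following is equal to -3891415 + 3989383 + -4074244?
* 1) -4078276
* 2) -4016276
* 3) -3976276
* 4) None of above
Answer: 3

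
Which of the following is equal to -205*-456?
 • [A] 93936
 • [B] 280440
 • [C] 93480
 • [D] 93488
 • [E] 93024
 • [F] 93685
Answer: C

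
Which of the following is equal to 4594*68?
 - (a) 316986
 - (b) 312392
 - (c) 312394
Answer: b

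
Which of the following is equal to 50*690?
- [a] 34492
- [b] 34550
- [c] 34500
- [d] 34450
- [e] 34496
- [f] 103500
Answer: c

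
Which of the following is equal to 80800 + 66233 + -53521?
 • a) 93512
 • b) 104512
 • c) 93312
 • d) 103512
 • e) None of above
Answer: a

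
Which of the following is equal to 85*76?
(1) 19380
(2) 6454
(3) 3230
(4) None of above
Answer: 4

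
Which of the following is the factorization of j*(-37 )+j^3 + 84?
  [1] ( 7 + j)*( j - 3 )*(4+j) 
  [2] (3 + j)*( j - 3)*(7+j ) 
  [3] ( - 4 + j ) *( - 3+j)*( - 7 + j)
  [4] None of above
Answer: 4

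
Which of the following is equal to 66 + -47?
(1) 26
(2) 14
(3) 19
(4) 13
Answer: 3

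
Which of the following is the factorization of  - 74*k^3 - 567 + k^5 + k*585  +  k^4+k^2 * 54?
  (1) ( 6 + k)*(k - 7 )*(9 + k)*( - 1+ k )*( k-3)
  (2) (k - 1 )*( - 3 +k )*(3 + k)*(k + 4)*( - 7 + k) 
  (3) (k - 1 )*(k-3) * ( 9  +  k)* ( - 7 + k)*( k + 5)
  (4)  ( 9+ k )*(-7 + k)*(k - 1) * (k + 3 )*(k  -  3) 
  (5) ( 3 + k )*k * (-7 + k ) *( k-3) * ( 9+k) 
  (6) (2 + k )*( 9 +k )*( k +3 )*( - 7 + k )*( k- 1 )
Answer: 4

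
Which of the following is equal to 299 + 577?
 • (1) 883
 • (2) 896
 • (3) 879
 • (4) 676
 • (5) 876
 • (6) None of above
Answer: 5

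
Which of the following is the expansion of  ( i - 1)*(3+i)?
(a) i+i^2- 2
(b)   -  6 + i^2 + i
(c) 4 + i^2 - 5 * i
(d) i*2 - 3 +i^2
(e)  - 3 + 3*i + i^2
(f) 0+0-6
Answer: d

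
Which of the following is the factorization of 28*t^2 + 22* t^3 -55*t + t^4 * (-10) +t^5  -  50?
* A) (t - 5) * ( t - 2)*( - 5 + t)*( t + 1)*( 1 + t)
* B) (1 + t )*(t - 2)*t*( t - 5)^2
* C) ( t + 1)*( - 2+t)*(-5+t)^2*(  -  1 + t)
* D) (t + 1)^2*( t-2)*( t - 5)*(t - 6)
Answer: A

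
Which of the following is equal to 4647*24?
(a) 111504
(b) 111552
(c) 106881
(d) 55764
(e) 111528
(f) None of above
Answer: e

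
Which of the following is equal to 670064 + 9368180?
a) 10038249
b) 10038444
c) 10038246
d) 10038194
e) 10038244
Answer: e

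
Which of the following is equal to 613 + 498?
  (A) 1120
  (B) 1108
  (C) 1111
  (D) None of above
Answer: C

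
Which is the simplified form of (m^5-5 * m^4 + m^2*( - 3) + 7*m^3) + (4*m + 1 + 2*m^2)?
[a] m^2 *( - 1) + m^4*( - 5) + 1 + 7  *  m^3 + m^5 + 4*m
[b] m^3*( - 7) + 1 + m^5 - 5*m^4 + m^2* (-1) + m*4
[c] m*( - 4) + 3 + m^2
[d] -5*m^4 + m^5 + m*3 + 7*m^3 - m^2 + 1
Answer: a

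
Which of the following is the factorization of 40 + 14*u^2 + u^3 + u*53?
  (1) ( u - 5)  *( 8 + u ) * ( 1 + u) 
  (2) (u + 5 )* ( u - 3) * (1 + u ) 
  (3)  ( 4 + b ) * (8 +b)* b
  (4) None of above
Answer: 4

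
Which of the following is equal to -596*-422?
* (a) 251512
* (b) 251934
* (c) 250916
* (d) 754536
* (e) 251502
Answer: a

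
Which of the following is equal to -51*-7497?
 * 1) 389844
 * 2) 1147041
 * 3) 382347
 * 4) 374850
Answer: 3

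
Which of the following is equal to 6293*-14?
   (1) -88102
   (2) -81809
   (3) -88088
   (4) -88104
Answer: 1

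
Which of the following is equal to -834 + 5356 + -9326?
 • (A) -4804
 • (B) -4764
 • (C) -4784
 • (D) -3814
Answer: A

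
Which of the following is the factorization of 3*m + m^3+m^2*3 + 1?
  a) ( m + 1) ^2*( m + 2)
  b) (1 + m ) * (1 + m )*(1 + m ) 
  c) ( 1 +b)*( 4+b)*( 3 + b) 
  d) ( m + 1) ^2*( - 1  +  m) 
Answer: b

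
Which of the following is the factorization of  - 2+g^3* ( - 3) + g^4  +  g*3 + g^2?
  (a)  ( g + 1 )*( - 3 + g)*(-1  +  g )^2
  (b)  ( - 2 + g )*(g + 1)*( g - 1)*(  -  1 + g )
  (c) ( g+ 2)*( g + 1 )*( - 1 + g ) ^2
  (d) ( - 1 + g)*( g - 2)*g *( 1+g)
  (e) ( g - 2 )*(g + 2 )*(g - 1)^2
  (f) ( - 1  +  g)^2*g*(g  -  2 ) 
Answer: b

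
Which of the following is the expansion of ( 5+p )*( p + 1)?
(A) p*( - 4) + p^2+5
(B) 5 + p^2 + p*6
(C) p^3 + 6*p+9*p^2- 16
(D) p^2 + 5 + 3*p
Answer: B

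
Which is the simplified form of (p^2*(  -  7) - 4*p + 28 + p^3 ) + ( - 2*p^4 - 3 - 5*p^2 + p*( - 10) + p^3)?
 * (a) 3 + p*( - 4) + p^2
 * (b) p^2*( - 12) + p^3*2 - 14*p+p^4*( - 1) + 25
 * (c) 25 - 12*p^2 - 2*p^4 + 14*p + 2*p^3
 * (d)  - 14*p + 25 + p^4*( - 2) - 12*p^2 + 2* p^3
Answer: d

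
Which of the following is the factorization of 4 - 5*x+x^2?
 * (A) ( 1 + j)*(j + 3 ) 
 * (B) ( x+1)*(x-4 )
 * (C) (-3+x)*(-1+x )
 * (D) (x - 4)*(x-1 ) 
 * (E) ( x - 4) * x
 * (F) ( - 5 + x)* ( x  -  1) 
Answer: D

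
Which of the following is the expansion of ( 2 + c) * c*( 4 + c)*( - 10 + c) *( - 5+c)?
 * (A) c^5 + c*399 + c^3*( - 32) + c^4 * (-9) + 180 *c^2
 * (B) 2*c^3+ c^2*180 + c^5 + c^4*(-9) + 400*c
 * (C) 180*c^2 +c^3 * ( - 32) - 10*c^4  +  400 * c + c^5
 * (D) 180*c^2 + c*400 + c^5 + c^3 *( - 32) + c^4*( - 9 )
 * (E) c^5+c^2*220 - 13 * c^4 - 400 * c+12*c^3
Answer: D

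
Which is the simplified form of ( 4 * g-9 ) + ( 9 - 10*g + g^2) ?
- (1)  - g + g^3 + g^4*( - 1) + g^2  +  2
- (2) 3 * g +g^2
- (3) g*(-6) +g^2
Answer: 3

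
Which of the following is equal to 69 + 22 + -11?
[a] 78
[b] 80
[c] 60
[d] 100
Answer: b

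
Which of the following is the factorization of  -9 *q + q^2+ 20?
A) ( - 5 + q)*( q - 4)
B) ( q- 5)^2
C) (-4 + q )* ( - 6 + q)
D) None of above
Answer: A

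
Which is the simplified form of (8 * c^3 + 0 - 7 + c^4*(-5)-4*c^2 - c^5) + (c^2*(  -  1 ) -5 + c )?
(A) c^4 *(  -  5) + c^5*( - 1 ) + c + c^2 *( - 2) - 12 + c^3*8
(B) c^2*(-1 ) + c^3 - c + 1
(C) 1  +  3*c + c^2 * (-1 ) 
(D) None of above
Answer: D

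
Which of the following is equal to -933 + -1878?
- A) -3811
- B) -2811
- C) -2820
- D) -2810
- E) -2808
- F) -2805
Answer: B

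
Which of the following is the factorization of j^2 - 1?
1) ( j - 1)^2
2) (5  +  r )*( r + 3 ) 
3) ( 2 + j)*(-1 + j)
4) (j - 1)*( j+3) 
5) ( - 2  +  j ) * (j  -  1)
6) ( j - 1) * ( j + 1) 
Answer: 6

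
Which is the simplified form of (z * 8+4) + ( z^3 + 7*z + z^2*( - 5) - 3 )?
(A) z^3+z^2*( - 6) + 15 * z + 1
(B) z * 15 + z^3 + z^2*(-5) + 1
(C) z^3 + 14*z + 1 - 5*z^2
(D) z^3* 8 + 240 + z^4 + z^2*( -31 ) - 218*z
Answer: B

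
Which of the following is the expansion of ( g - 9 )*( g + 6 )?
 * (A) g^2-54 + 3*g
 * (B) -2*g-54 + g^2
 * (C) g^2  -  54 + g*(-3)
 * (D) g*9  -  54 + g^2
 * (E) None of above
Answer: C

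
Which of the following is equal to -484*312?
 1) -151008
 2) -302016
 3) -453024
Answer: 1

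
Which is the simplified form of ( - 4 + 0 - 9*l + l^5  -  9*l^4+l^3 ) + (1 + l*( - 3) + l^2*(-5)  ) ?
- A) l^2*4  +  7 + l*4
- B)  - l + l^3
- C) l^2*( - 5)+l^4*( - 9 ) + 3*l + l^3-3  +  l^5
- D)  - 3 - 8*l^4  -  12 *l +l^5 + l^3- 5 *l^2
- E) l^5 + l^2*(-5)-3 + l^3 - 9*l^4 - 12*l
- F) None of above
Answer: E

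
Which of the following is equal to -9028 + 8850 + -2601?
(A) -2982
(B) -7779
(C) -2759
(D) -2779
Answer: D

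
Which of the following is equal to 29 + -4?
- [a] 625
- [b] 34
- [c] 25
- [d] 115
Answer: c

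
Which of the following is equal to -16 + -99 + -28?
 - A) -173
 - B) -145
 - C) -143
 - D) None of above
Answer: C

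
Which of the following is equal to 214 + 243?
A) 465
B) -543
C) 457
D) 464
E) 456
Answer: C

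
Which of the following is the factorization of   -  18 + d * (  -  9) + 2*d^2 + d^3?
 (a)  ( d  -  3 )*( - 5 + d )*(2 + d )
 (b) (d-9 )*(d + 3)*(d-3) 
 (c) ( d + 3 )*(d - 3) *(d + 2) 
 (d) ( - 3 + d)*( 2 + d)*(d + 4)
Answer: c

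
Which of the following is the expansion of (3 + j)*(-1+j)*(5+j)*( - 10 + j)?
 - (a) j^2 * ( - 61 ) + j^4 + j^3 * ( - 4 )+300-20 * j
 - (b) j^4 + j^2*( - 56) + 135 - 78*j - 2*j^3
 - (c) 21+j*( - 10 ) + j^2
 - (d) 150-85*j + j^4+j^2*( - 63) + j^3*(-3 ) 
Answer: d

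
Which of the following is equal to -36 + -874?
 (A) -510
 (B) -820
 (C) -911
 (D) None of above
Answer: D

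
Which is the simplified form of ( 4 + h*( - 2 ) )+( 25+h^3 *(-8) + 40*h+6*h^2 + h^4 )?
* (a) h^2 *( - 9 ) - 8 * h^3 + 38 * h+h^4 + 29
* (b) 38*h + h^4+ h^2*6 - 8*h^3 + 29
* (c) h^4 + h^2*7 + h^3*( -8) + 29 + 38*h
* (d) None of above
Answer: b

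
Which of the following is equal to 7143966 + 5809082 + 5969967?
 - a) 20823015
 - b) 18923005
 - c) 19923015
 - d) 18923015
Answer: d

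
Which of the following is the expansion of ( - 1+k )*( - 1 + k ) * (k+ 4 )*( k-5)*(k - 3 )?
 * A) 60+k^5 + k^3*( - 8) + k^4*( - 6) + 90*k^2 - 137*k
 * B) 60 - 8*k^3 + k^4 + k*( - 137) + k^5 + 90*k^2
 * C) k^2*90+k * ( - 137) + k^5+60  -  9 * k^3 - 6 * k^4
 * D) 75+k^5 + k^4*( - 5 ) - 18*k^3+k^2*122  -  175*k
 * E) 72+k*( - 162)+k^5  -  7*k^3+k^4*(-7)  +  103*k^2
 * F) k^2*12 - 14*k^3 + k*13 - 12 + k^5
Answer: A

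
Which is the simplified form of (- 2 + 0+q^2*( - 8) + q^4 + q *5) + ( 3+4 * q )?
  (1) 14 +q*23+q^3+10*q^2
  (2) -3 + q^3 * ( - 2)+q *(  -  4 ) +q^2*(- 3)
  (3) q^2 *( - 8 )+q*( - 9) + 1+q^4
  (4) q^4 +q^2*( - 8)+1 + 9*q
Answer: 4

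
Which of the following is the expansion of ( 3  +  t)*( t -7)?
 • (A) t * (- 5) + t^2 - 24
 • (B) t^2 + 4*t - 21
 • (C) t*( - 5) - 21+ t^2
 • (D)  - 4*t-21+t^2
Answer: D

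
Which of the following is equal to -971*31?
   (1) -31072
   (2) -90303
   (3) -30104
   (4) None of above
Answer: 4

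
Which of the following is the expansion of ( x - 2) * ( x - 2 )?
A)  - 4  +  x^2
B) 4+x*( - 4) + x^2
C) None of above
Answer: B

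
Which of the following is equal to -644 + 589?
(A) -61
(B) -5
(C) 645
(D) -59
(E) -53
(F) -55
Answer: F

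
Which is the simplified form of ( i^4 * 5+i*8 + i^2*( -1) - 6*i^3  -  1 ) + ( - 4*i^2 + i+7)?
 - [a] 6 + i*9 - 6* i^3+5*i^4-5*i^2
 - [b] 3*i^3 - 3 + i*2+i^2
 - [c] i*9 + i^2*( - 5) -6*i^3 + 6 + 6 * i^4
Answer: a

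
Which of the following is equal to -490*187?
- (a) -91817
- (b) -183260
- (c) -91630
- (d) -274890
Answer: c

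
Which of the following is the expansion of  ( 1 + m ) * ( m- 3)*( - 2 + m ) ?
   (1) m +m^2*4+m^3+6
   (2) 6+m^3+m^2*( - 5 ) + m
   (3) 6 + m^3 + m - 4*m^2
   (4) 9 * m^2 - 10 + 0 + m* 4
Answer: 3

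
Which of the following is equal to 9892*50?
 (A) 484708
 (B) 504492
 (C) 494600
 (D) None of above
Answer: C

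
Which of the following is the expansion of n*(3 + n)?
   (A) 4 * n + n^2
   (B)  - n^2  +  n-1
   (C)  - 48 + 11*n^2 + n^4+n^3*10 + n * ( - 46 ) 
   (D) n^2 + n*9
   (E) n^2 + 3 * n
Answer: E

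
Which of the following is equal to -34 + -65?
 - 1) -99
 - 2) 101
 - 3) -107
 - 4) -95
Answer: 1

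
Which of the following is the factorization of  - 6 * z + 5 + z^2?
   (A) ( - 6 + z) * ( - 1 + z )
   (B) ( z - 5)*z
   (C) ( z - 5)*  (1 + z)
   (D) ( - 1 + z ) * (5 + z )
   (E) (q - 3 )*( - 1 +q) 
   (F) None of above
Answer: F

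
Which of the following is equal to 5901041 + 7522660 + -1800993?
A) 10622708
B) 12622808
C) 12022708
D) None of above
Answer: D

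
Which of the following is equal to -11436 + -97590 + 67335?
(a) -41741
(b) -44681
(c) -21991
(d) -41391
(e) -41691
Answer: e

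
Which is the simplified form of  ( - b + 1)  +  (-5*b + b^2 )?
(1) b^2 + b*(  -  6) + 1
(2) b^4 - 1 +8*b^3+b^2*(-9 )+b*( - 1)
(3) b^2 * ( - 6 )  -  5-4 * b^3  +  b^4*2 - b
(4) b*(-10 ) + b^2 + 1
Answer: 1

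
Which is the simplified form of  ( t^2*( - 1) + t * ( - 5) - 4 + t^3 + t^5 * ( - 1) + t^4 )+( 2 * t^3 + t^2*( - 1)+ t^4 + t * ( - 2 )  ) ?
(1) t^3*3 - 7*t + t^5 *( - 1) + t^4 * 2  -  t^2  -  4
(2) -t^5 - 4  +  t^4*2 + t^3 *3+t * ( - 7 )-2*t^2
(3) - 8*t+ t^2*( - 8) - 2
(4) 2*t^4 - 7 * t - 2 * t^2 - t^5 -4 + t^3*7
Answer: 2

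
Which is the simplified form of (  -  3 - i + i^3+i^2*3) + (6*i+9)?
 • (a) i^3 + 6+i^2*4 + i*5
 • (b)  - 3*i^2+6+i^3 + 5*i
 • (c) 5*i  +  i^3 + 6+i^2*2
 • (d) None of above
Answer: d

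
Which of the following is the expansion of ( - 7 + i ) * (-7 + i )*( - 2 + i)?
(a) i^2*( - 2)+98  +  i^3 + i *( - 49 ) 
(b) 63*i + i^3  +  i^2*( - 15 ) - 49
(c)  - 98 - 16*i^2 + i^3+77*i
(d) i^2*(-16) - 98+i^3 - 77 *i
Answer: c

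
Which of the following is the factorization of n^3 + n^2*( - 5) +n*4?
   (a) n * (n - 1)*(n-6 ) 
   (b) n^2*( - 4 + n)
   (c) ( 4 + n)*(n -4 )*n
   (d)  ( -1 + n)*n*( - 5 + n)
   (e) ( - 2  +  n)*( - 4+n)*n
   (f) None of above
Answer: f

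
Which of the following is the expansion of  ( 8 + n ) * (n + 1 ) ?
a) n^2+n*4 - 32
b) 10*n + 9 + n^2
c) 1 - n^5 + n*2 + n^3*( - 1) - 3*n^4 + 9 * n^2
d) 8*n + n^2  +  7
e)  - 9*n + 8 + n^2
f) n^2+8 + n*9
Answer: f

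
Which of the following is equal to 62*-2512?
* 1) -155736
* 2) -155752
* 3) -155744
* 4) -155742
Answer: 3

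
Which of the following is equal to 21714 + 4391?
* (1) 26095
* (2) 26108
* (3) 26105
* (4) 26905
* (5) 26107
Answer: 3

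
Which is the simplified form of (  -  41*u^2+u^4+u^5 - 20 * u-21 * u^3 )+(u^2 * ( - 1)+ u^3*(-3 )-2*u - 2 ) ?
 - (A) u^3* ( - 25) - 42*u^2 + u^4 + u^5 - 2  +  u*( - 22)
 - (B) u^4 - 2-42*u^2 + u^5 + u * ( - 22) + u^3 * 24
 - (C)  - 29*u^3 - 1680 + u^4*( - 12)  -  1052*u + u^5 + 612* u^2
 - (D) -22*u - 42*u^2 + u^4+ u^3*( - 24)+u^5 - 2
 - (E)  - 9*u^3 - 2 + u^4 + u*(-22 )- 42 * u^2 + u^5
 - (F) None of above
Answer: D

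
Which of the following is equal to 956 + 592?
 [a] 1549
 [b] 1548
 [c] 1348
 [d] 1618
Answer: b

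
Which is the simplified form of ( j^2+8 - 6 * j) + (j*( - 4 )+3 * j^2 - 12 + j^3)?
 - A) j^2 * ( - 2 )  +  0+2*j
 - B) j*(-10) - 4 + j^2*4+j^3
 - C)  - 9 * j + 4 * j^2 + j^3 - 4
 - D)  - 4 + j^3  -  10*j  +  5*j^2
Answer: B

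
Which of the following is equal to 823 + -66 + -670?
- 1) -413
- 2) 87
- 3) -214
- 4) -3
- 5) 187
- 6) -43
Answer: 2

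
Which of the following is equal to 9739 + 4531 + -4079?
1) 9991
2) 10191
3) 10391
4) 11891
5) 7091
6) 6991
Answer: 2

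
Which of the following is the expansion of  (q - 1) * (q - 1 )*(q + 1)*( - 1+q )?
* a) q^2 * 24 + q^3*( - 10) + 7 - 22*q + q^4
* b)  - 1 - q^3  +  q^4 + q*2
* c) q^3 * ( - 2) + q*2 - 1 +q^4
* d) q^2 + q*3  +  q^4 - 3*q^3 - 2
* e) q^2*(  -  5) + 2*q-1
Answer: c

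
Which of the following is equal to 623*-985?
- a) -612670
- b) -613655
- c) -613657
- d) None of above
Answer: b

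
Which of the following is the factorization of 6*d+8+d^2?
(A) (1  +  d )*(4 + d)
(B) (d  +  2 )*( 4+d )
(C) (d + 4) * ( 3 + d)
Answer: B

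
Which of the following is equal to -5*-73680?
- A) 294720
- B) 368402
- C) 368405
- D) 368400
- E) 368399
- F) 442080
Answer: D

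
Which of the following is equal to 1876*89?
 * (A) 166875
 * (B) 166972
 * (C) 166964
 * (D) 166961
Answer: C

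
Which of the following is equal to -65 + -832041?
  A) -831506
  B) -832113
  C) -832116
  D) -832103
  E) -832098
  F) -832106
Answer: F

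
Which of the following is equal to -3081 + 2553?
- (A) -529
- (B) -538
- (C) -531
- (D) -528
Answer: D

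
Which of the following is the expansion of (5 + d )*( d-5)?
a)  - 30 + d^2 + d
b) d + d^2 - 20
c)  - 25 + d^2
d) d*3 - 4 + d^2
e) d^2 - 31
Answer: c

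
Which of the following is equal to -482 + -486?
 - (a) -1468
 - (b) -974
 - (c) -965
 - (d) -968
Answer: d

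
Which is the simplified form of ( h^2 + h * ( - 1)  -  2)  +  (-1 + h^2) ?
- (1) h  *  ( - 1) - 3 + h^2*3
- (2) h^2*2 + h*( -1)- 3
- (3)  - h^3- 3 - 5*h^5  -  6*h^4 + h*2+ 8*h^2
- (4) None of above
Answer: 2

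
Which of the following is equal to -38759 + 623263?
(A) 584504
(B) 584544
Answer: A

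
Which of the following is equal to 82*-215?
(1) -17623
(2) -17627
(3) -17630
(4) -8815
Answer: 3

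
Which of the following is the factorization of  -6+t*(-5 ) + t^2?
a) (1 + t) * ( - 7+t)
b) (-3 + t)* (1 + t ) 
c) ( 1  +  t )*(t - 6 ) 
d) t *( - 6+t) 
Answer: c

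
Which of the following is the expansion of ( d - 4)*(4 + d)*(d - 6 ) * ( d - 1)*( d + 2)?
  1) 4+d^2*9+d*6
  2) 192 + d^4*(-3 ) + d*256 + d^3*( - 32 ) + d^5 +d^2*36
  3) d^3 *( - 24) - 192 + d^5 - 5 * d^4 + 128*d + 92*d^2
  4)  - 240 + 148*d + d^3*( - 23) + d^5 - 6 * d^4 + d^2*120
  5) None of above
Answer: 3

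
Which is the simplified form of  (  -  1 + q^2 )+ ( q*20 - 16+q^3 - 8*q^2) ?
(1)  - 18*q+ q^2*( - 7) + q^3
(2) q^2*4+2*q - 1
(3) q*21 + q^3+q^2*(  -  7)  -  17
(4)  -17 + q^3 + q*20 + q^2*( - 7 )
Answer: 4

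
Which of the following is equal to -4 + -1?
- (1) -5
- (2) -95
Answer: 1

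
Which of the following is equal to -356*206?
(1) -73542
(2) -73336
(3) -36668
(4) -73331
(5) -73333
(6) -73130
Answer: 2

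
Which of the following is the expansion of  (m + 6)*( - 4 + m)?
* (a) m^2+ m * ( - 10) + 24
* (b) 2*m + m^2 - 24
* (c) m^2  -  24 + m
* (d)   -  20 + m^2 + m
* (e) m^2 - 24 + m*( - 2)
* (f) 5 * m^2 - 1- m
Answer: b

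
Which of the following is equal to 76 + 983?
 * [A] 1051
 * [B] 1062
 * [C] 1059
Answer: C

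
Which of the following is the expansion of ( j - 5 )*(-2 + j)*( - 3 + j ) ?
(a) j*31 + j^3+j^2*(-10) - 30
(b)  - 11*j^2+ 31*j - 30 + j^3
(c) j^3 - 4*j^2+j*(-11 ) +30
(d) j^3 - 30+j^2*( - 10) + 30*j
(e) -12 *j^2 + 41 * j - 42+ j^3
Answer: a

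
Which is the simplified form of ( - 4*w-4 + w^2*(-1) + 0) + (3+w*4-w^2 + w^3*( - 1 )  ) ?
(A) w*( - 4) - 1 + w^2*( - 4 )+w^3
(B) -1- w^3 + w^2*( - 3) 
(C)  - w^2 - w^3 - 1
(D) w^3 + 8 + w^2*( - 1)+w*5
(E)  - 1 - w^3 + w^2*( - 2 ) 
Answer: E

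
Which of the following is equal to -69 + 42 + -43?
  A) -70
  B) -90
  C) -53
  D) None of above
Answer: A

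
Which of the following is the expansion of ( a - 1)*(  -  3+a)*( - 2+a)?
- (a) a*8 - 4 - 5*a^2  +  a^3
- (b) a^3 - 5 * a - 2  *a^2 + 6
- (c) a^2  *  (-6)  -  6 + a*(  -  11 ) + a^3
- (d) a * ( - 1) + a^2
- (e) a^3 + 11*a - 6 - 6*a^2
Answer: e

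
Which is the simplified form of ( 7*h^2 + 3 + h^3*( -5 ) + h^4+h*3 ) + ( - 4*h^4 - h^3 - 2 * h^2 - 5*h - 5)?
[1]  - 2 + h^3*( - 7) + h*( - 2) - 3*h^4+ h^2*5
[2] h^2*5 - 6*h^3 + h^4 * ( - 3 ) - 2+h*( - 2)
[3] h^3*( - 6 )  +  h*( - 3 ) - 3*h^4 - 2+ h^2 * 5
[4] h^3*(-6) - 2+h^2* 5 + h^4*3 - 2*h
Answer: 2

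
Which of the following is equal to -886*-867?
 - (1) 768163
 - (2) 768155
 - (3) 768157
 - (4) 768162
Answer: 4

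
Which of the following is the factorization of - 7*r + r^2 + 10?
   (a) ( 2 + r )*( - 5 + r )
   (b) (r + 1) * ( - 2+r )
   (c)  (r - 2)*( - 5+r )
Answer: c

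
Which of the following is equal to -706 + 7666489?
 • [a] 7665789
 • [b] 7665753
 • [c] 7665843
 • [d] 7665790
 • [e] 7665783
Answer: e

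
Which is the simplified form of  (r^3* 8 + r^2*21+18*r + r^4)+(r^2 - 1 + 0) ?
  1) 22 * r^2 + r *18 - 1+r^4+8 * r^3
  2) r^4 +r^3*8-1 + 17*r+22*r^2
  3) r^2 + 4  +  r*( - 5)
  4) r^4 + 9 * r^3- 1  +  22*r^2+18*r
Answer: 1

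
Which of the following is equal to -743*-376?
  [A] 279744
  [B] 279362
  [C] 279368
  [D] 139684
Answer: C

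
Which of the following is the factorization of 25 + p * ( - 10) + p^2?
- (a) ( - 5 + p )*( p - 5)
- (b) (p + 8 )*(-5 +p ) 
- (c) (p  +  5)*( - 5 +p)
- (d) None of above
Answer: a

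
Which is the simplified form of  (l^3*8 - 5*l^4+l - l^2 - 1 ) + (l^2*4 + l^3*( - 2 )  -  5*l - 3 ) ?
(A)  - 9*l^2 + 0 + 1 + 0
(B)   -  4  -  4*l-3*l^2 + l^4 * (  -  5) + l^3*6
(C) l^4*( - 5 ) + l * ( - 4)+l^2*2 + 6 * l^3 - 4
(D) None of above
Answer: D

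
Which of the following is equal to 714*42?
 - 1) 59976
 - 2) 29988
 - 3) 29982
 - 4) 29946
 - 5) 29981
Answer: 2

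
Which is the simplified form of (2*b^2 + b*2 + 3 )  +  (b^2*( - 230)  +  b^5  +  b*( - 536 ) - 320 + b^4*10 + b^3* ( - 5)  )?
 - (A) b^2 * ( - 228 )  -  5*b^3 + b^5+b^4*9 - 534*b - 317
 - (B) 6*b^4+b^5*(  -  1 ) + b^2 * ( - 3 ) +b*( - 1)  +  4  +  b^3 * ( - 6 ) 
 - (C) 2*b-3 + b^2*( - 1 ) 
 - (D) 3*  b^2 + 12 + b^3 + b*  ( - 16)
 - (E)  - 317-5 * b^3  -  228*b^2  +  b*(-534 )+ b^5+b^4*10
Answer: E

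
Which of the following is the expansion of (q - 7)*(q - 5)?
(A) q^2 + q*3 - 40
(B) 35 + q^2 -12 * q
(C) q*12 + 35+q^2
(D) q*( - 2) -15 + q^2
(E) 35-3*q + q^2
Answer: B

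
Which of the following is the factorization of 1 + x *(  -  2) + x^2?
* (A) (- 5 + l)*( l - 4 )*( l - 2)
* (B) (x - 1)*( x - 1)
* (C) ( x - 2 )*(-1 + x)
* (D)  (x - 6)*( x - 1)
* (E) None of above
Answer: B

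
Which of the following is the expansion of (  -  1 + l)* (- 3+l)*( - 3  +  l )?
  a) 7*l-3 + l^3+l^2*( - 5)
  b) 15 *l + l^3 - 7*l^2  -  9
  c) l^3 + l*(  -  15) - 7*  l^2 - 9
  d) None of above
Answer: b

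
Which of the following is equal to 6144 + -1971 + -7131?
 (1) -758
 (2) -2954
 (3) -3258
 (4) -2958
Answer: 4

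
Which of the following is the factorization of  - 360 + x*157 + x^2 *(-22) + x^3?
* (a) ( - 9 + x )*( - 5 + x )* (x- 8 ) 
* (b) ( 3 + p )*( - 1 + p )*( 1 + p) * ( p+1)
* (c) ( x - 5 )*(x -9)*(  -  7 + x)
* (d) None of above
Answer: a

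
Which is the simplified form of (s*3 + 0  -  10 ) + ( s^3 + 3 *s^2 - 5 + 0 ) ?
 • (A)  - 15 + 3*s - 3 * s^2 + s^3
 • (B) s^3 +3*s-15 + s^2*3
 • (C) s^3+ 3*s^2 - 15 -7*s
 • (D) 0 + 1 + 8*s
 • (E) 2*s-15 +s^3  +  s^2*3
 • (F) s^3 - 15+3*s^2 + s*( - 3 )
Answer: B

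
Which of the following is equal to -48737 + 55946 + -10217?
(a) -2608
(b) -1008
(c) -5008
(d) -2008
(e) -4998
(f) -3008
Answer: f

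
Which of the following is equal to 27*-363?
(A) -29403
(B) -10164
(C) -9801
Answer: C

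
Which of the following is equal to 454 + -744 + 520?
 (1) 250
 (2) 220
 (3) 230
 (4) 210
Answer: 3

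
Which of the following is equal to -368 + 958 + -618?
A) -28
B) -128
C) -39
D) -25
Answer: A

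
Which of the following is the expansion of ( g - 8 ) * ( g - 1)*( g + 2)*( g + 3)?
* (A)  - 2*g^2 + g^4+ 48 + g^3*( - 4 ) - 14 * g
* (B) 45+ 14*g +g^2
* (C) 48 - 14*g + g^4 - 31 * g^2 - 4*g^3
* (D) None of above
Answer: C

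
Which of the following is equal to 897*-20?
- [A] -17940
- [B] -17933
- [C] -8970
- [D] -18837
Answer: A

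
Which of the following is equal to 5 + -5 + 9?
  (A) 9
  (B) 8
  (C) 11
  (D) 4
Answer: A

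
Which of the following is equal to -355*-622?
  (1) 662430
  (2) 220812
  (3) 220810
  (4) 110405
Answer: 3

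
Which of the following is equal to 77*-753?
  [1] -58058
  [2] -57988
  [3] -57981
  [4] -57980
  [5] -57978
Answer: 3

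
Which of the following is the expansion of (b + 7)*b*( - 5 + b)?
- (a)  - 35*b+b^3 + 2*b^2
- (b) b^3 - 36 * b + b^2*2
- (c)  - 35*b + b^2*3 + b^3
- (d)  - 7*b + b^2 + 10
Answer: a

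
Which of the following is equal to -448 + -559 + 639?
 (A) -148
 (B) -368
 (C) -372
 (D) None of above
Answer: B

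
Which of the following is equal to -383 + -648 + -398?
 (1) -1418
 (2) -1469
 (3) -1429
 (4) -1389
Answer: 3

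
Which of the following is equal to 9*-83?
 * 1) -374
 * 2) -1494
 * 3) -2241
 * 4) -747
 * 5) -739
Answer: 4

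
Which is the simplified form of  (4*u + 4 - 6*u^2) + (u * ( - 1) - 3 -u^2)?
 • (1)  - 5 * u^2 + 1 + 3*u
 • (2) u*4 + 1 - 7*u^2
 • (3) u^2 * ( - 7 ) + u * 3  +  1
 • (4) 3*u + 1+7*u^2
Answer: 3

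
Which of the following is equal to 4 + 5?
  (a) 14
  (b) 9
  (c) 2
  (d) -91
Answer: b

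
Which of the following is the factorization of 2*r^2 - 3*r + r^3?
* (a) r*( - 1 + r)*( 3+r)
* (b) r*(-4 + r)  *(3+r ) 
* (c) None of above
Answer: a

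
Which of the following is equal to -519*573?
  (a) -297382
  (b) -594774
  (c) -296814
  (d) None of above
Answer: d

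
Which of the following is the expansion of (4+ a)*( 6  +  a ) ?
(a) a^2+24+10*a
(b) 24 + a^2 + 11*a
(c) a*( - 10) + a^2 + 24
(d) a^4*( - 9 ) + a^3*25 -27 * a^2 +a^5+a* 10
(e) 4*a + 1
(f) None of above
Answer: a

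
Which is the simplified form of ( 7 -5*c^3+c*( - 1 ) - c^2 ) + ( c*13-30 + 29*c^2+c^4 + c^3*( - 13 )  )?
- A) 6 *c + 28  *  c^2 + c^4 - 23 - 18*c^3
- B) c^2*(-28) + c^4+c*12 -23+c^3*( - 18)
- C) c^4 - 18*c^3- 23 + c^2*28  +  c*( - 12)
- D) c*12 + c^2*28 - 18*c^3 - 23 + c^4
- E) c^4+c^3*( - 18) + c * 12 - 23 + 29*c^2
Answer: D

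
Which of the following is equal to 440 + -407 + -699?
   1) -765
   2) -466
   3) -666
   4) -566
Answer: 3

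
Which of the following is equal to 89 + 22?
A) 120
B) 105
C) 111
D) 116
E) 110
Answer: C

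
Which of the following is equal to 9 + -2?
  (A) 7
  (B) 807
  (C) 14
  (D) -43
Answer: A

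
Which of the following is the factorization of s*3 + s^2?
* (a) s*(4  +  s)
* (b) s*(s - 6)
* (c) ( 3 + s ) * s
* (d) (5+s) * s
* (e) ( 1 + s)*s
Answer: c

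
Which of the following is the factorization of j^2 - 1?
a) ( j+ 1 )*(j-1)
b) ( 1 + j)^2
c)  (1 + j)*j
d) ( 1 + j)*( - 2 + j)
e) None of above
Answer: a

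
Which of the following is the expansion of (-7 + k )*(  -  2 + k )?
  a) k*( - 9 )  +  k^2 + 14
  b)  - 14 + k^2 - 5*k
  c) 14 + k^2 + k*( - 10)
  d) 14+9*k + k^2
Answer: a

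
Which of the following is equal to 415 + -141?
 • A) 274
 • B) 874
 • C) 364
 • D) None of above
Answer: A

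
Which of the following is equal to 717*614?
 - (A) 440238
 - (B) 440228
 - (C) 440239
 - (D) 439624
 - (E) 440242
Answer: A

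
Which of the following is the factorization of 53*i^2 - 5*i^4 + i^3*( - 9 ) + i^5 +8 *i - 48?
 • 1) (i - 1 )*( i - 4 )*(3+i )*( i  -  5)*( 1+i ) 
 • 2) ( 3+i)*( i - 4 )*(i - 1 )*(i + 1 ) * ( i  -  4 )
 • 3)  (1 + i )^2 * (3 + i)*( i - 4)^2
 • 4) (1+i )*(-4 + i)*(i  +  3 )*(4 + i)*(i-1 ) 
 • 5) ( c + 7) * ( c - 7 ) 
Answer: 2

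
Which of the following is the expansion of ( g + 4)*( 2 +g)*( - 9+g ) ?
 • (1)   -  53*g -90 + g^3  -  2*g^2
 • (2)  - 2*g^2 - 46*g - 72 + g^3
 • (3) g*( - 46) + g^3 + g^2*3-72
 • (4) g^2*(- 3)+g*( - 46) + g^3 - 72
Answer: 4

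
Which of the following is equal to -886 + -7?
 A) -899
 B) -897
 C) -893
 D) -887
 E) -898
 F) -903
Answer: C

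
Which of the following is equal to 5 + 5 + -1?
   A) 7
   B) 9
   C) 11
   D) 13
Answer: B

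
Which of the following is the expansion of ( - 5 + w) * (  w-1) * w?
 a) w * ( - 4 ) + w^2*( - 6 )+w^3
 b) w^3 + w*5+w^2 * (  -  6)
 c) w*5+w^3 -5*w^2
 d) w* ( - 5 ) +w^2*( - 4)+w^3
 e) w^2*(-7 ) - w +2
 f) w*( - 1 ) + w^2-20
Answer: b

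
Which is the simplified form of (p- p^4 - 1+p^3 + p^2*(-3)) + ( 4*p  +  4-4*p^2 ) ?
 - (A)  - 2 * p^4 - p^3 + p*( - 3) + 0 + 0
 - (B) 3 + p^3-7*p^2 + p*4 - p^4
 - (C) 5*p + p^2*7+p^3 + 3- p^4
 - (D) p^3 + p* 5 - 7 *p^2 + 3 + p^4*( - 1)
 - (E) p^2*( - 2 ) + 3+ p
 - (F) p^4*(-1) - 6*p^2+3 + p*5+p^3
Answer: D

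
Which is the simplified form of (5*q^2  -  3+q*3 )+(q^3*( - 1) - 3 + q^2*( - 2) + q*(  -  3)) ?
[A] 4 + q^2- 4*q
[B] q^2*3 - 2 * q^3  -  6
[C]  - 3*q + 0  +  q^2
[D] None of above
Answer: D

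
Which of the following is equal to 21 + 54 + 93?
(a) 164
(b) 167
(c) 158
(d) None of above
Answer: d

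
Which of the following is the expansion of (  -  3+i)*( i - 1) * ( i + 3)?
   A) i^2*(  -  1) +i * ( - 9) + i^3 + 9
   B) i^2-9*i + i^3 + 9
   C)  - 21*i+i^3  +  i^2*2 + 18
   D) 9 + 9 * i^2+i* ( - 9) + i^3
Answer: A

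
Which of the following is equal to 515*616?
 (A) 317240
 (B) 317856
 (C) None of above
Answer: A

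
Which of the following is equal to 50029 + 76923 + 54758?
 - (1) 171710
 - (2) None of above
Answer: 2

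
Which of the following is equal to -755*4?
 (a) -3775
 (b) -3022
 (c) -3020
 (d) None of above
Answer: c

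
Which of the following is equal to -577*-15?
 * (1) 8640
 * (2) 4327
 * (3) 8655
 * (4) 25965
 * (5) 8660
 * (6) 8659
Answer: 3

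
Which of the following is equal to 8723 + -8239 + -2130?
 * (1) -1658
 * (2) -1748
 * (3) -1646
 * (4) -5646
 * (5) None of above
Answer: 3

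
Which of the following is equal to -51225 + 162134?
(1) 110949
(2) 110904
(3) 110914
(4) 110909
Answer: 4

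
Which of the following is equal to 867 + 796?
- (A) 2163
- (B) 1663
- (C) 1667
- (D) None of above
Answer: B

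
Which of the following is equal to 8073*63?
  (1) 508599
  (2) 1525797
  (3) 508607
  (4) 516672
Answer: 1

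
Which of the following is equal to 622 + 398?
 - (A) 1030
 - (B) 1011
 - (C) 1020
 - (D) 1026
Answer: C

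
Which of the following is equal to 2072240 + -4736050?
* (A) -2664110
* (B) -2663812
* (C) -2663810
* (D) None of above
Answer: C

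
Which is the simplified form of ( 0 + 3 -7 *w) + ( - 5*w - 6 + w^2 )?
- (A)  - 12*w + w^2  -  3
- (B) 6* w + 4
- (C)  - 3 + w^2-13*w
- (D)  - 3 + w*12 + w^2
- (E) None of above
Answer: A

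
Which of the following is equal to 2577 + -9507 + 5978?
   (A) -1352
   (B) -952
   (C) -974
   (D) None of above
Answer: B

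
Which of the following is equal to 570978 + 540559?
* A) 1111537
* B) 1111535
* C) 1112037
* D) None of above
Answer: A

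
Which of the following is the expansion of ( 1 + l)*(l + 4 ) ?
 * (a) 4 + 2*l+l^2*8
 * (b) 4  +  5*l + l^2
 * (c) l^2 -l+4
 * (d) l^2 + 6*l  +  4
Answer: b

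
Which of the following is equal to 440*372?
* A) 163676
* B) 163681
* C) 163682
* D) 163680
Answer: D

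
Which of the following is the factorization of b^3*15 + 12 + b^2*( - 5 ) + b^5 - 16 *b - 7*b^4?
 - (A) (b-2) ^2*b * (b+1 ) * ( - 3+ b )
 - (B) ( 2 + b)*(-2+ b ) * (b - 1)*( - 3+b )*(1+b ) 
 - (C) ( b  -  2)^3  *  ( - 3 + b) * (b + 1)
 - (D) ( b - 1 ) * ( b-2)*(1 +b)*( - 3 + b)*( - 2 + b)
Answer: D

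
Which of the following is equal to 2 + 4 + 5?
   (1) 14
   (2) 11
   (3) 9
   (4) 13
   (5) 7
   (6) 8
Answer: 2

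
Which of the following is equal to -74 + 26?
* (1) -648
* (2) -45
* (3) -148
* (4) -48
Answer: 4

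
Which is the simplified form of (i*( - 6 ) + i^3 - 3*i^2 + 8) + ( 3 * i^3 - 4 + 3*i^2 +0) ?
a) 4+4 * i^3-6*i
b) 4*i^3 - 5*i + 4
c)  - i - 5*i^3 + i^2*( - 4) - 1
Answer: a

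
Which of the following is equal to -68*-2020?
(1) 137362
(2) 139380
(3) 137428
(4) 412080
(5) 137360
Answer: 5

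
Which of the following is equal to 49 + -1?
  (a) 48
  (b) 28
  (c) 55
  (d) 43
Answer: a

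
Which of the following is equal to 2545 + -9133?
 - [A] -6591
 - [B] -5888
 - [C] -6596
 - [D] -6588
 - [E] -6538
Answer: D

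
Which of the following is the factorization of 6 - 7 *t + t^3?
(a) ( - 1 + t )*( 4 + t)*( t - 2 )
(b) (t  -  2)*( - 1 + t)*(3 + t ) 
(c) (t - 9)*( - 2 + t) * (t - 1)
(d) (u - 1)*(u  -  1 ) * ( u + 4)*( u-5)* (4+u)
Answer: b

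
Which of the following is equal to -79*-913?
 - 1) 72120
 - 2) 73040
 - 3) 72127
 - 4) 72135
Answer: 3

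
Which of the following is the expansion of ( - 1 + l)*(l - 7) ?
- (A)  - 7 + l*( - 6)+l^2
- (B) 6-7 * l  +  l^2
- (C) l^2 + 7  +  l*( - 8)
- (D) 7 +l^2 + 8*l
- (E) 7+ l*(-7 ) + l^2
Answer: C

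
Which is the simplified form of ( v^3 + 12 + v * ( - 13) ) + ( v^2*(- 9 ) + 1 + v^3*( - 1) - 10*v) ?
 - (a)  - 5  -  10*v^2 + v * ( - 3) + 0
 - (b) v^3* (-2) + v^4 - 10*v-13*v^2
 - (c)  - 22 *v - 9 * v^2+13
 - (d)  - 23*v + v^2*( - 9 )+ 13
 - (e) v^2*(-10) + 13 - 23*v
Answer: d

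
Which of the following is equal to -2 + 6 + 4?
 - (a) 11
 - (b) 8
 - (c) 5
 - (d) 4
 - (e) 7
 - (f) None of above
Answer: b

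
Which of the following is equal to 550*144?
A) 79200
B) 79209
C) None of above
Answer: A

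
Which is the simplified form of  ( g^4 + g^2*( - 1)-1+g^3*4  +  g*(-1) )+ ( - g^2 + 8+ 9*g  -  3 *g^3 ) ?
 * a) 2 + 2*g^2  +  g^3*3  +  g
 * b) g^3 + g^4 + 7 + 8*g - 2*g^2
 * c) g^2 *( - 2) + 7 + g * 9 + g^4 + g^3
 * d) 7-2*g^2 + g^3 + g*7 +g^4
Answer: b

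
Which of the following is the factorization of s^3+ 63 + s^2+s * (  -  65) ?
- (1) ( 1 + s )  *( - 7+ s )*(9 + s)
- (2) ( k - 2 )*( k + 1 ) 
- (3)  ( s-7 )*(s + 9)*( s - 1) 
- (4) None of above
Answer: 3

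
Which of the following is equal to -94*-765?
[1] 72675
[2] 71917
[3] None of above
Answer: 3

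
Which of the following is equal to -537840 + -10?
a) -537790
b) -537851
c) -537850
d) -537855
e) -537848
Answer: c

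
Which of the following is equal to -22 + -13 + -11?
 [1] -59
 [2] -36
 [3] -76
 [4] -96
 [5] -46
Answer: 5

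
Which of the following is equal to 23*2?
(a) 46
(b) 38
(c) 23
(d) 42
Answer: a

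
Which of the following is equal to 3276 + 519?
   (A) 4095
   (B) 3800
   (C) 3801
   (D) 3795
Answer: D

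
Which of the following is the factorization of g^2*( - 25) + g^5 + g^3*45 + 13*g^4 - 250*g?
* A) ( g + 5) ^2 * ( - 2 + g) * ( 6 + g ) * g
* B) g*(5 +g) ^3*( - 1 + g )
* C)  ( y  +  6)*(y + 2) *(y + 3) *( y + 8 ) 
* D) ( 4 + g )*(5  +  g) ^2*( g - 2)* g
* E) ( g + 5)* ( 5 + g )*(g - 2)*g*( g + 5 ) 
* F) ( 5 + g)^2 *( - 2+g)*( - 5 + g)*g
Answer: E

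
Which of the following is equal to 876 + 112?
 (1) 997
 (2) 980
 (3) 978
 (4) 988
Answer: 4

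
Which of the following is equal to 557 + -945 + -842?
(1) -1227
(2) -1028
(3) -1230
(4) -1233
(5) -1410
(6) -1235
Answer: 3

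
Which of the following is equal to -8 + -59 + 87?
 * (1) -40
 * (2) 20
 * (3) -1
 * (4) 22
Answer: 2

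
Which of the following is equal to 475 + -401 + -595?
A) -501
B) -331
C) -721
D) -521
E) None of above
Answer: D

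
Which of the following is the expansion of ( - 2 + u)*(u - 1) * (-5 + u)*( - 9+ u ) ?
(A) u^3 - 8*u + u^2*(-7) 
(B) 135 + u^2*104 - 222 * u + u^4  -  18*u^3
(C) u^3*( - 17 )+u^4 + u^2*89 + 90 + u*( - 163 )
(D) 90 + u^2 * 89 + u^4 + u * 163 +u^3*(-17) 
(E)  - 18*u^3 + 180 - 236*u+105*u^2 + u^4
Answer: C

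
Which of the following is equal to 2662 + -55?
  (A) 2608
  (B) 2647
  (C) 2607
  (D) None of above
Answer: C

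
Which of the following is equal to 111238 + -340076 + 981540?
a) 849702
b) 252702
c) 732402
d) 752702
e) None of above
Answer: d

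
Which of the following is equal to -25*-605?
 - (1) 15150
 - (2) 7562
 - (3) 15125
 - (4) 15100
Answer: 3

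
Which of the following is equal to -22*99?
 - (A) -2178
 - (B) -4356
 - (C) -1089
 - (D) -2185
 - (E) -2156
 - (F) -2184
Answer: A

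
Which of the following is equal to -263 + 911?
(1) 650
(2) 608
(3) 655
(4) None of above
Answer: 4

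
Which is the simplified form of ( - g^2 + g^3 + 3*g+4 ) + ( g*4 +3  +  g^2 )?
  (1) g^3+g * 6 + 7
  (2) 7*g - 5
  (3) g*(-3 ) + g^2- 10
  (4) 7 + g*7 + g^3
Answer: 4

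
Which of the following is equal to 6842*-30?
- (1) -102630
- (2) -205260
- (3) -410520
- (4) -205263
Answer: 2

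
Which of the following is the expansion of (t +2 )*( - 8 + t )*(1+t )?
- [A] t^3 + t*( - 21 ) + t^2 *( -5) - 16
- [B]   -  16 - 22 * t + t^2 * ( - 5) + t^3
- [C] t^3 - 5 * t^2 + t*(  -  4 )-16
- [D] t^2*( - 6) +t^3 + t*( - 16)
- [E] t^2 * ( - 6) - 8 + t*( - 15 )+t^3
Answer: B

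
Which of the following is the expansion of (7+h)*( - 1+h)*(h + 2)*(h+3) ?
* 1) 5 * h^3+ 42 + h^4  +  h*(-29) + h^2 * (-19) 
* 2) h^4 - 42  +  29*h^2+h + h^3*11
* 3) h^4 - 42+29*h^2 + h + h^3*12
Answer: 2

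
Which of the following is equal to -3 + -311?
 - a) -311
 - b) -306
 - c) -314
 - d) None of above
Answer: c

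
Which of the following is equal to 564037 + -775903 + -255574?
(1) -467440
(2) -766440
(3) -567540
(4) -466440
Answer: 1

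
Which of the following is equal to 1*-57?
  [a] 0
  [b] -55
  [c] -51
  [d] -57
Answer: d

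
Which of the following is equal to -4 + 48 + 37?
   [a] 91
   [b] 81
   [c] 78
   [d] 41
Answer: b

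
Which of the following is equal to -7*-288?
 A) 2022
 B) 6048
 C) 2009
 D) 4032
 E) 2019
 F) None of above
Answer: F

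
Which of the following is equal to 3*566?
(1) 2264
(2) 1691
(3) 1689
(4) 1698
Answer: 4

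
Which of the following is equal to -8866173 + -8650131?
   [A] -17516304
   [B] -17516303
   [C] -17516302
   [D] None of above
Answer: A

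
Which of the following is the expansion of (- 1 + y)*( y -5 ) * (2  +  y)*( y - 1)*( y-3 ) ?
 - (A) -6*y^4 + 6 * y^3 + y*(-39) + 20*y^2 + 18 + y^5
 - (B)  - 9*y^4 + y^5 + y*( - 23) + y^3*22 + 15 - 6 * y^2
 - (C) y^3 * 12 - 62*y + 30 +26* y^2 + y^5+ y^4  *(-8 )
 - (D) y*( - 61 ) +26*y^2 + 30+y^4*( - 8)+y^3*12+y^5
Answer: D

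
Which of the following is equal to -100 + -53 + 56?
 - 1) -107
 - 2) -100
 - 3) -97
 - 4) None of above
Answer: 3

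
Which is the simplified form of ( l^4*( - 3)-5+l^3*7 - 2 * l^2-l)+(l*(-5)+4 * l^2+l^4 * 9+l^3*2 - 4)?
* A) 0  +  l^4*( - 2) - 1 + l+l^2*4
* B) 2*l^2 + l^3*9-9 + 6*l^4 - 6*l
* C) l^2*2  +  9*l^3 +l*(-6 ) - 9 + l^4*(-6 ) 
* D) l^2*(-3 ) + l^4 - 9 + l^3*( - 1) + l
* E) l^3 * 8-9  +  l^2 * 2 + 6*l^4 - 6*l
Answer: B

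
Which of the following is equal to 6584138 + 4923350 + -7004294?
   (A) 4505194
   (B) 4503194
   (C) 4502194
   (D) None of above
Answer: B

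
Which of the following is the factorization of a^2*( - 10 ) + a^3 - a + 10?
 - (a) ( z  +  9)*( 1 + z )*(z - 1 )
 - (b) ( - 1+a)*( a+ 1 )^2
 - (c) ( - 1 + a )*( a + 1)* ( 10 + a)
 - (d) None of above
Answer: d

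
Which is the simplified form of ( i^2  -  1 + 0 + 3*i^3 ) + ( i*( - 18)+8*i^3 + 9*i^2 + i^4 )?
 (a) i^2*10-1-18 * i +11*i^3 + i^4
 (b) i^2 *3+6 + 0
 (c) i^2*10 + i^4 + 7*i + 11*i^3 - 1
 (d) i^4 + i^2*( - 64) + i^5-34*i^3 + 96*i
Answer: a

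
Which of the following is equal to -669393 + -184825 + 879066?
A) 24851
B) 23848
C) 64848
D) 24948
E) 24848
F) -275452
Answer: E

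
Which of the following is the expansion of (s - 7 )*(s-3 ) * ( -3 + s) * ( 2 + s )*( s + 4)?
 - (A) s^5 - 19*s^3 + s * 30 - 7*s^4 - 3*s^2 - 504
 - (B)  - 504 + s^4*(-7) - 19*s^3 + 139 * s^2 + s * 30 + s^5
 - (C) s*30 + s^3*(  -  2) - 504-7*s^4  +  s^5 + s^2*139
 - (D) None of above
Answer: B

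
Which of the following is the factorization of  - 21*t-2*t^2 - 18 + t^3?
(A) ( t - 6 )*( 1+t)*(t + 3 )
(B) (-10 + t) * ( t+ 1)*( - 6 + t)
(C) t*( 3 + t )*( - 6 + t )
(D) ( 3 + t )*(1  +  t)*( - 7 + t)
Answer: A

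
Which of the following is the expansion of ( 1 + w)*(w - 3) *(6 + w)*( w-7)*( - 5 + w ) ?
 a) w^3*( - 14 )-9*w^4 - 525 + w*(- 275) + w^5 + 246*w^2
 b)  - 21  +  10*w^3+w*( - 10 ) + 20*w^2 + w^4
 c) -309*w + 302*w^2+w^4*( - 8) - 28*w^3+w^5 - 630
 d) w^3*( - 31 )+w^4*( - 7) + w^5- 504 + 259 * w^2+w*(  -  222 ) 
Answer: c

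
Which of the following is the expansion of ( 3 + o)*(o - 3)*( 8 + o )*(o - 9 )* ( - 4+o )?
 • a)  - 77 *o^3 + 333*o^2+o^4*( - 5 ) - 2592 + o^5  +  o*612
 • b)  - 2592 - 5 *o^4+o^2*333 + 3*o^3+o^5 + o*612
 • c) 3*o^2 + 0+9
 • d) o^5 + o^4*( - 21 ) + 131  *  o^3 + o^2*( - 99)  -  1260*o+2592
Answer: a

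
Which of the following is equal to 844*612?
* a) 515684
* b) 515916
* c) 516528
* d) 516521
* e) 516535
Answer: c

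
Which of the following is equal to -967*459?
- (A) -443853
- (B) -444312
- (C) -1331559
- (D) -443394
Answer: A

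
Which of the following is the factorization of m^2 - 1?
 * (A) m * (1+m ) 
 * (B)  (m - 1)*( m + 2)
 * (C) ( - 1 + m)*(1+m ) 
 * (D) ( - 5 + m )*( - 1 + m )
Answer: C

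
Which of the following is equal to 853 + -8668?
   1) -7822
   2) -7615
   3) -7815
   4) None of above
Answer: 3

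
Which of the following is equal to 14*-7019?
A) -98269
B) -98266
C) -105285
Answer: B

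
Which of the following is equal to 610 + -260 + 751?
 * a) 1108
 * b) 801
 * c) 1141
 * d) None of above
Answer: d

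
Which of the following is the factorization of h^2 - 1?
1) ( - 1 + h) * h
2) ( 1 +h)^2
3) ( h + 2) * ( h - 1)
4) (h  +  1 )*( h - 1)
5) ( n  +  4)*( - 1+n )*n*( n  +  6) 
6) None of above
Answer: 4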